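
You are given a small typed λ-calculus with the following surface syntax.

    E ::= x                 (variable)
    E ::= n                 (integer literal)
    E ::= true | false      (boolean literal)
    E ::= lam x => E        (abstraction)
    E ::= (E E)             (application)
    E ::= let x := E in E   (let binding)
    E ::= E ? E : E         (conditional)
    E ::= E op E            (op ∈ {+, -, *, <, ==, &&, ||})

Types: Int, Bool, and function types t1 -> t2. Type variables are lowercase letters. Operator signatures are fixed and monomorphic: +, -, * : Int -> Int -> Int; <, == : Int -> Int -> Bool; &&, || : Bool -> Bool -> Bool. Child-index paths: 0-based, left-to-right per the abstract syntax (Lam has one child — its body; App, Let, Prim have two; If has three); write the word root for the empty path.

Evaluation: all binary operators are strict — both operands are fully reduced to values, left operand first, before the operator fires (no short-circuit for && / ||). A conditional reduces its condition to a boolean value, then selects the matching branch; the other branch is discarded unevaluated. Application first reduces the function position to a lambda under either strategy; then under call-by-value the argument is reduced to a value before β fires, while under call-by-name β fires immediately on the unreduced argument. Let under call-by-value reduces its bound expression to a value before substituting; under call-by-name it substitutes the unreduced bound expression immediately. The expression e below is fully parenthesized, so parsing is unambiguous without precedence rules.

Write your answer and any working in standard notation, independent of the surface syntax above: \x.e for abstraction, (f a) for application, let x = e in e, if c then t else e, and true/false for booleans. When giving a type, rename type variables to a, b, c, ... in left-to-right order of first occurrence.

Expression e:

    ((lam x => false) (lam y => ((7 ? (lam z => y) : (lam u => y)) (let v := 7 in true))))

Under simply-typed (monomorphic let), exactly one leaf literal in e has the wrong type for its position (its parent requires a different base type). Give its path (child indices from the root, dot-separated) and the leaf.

Answer: 1.0.0.0 : 7

Trace:
\x._ : a -> Bool
  unify Int ~ Bool
  FAIL: mismatch Int ~ Bool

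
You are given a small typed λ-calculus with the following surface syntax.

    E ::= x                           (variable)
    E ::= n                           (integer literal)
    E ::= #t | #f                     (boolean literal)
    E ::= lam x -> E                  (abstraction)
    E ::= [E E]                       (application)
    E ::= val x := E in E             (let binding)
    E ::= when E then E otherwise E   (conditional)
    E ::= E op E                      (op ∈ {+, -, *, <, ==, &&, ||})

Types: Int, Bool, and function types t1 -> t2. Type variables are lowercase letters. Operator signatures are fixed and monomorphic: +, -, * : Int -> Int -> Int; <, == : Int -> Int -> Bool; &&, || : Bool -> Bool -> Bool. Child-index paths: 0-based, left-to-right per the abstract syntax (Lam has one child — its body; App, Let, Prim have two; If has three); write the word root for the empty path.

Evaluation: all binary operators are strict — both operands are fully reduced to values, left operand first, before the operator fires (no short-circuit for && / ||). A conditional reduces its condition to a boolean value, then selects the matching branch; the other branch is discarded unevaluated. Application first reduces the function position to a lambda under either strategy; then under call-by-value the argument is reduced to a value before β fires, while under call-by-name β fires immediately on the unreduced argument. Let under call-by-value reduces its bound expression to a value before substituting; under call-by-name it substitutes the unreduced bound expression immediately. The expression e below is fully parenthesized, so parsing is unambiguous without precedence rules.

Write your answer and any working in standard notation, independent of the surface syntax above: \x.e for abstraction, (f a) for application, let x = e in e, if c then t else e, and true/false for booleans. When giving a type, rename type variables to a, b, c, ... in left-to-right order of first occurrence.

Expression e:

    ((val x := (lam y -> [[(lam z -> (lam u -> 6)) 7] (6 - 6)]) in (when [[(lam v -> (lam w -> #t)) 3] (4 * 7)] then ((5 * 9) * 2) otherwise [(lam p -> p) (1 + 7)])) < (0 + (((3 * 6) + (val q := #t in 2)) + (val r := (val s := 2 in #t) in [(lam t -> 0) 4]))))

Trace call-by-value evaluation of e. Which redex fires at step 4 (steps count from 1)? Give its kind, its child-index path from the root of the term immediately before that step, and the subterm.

Answer: beta at 0.0 : ((\w.true) 28)

Derivation:
step 0: ((let x = (\y.(((\z.(\u.6)) 7) (6 - 6))) in (if (((\v.(\w.true)) 3) (4 * 7)) then ((5 * 9) * 2) else ((\p.p) (1 + 7)))) < (0 + (((3 * 6) + (let q = true in 2)) + (let r = (let s = 2 in true) in ((\t.0) 4)))))
step 1: [let@0] ((if (((\v.(\w.true)) 3) (4 * 7)) then ((5 * 9) * 2) else ((\p.p) (1 + 7))) < (0 + (((3 * 6) + (let q = true in 2)) + (let r = (let s = 2 in true) in ((\t.0) 4)))))
step 2: [beta@0.0.0] ((if ((\w.true) (4 * 7)) then ((5 * 9) * 2) else ((\p.p) (1 + 7))) < (0 + (((3 * 6) + (let q = true in 2)) + (let r = (let s = 2 in true) in ((\t.0) 4)))))
step 3: [delta@0.0.1] ((if ((\w.true) 28) then ((5 * 9) * 2) else ((\p.p) (1 + 7))) < (0 + (((3 * 6) + (let q = true in 2)) + (let r = (let s = 2 in true) in ((\t.0) 4)))))
step 4: [beta@0.0] ((if true then ((5 * 9) * 2) else ((\p.p) (1 + 7))) < (0 + (((3 * 6) + (let q = true in 2)) + (let r = (let s = 2 in true) in ((\t.0) 4)))))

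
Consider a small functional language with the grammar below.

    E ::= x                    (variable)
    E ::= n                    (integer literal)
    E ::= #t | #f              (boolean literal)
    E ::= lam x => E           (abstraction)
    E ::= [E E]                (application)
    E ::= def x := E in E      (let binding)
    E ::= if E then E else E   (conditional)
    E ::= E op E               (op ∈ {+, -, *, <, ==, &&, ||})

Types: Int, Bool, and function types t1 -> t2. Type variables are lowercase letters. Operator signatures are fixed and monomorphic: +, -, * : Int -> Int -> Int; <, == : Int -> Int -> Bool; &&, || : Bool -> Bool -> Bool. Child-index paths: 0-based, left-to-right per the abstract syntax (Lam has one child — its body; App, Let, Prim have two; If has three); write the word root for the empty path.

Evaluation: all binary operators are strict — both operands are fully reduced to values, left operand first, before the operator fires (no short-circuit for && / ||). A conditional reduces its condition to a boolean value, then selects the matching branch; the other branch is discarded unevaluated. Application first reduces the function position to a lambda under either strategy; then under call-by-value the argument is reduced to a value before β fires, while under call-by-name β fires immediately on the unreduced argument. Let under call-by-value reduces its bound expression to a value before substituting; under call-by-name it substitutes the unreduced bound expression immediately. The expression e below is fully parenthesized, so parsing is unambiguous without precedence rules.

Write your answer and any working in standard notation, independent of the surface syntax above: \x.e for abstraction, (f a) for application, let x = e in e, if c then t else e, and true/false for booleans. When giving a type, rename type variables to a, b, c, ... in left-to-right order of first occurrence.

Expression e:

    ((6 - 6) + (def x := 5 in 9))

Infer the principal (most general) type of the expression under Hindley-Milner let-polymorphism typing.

Answer: Int

Trace:
  unify Int ~ Int
  unify Int ~ Int
  unify Int ~ Int
let x : Int
  unify Int ~ Int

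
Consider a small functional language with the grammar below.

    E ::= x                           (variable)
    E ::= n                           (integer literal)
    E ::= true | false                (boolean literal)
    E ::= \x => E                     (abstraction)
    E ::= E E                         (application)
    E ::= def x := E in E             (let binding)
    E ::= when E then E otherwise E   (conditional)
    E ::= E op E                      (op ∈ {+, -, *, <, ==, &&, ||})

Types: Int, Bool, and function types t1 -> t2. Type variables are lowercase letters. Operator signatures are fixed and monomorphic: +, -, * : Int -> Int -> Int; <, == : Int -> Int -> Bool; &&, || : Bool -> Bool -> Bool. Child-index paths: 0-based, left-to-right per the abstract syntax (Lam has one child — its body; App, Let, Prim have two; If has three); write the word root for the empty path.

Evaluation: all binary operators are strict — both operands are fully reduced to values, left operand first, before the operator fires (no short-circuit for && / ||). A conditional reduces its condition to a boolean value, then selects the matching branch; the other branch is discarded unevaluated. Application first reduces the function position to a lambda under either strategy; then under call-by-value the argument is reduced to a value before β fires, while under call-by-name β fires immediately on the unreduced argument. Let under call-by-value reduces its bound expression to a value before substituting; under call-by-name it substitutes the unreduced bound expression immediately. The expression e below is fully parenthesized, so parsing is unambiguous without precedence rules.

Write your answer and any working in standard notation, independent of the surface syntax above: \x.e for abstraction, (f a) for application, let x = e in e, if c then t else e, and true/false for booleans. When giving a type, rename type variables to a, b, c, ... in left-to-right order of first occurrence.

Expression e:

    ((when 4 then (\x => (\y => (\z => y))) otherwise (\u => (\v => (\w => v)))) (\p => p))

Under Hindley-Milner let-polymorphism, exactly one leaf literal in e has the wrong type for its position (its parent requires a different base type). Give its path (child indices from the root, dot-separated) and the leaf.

Answer: 0.0 : 4

Derivation:
  unify Int ~ Bool
  FAIL: mismatch Int ~ Bool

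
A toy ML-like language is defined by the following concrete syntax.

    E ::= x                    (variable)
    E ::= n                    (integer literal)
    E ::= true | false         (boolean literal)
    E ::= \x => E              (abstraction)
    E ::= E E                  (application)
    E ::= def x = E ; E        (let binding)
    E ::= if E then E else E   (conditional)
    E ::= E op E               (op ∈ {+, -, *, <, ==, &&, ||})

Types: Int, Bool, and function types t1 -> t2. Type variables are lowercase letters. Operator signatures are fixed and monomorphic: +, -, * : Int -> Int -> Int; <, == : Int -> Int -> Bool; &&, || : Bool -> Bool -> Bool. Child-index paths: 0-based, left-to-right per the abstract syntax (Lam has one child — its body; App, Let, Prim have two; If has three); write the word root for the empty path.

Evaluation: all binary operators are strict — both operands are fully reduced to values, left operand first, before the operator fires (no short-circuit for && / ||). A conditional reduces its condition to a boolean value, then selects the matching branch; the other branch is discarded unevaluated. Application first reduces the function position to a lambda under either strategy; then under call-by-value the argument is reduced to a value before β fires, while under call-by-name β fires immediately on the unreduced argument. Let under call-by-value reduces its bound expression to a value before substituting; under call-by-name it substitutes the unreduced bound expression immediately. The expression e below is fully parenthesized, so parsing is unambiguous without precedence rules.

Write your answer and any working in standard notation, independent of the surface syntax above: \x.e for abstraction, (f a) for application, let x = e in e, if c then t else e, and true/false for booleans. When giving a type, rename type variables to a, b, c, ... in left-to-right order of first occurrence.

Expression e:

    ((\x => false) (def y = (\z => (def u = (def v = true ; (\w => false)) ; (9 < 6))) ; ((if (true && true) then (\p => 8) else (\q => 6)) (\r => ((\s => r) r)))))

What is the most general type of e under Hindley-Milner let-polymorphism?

Working:
\x._ : a -> Bool
let v : Bool
\w._ : c -> Bool
let u : forall. c -> Bool
  unify Int ~ Int
  unify Int ~ Int
\z._ : b -> Bool
let y : forall. b -> Bool
  unify Bool ~ Bool
  unify Bool ~ Bool
  unify Bool ~ Bool
\p._ : d -> Int
\q._ : e -> Int
  unify d -> Int ~ e -> Int
  unify d ~ e
  unify Int ~ Int
r : f
\s._ : g -> f
r : f
  unify g -> f ~ f -> h
  unify g ~ f
  unify f ~ h
_ _ : h
\r._ : h -> h
  unify e -> Int ~ (h -> h) -> i
  unify e ~ h -> h
  unify Int ~ i
_ _ : Int
  unify a -> Bool ~ Int -> j
  unify a ~ Int
  unify Bool ~ j
_ _ : Bool

Answer: Bool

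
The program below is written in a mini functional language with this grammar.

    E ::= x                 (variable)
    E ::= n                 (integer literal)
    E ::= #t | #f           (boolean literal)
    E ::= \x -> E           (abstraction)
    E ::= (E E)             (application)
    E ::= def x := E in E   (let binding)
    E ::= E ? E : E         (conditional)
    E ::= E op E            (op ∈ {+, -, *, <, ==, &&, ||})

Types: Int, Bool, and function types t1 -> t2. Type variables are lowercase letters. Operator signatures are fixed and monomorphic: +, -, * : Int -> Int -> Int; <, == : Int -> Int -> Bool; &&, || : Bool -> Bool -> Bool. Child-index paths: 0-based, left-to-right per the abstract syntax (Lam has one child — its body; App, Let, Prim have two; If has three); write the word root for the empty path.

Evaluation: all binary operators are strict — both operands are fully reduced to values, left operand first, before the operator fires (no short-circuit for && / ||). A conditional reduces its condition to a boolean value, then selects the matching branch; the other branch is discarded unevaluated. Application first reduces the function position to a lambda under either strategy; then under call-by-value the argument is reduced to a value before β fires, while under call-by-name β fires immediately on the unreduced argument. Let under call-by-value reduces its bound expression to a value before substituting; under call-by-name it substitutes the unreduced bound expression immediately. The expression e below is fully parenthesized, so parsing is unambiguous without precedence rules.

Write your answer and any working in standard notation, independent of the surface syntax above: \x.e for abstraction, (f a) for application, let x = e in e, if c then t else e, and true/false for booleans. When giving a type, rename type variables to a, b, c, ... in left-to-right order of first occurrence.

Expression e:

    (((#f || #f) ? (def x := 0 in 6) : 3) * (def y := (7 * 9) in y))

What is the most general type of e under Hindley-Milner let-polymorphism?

Trace:
  unify Bool ~ Bool
  unify Bool ~ Bool
  unify Bool ~ Bool
let x : Int
  unify Int ~ Int
  unify Int ~ Int
  unify Int ~ Int
  unify Int ~ Int
let y : Int
y : Int
  unify Int ~ Int

Answer: Int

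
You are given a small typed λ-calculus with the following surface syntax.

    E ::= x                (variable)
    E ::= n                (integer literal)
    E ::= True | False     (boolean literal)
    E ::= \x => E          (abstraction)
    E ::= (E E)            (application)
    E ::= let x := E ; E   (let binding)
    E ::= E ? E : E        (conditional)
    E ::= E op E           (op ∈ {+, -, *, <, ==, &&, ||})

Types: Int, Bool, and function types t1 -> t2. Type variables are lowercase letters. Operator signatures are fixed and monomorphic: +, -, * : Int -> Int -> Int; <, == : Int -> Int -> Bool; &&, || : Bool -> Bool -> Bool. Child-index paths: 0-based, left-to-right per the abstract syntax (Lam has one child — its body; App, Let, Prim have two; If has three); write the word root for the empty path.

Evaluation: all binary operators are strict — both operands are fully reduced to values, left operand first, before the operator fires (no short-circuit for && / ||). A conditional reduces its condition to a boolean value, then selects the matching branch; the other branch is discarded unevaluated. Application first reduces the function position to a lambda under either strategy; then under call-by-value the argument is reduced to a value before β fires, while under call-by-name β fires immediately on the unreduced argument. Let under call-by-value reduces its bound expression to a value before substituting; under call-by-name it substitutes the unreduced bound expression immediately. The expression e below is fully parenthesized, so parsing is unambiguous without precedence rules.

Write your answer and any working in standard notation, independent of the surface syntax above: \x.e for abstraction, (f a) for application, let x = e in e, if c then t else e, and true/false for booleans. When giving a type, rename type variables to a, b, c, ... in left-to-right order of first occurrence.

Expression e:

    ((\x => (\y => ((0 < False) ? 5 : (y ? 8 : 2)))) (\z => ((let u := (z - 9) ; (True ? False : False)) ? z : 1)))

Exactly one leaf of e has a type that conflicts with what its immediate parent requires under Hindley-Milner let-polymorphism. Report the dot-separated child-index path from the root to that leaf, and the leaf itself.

Trace:
  unify Int ~ Int
  unify Bool ~ Int
  FAIL: mismatch Bool ~ Int

Answer: 0.0.0.0.1 : false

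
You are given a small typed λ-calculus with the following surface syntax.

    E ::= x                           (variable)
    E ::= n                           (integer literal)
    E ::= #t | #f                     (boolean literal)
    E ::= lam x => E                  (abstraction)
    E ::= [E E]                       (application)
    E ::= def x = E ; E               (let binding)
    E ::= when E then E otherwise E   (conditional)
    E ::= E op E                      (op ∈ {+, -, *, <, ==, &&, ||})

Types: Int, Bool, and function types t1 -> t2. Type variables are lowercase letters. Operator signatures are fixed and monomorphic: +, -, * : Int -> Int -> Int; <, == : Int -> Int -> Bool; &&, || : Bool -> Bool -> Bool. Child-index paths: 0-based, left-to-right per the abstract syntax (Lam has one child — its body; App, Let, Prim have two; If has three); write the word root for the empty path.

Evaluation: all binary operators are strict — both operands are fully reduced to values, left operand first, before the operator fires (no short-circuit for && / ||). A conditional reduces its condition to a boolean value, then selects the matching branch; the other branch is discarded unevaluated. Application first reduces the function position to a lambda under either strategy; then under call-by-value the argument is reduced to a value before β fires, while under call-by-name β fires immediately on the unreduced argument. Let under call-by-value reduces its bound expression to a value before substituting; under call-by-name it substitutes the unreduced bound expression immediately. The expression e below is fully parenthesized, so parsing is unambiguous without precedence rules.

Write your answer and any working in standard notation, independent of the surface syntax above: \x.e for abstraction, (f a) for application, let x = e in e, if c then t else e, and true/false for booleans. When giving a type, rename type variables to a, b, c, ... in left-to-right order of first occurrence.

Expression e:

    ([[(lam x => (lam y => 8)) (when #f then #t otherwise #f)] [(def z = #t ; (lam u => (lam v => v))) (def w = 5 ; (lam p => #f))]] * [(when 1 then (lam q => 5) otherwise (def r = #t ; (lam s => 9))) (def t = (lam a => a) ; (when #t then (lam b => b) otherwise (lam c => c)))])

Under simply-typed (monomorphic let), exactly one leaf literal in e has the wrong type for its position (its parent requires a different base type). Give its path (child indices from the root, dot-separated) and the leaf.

Working:
\y._ : b -> Int
\x._ : a -> b -> Int
  unify Bool ~ Bool
  unify Bool ~ Bool
  unify a -> b -> Int ~ Bool -> c
  unify a ~ Bool
  unify b -> Int ~ c
_ _ : b -> Int
let z : Bool
v : e
\v._ : e -> e
\u._ : d -> e -> e
let w : Int
\p._ : f -> Bool
  unify d -> e -> e ~ (f -> Bool) -> g
  unify d ~ f -> Bool
  unify e -> e ~ g
_ _ : e -> e
  unify b -> Int ~ (e -> e) -> h
  unify b ~ e -> e
  unify Int ~ h
_ _ : Int
  unify Int ~ Int
  unify Int ~ Bool
  FAIL: mismatch Int ~ Bool

Answer: 1.0.0 : 1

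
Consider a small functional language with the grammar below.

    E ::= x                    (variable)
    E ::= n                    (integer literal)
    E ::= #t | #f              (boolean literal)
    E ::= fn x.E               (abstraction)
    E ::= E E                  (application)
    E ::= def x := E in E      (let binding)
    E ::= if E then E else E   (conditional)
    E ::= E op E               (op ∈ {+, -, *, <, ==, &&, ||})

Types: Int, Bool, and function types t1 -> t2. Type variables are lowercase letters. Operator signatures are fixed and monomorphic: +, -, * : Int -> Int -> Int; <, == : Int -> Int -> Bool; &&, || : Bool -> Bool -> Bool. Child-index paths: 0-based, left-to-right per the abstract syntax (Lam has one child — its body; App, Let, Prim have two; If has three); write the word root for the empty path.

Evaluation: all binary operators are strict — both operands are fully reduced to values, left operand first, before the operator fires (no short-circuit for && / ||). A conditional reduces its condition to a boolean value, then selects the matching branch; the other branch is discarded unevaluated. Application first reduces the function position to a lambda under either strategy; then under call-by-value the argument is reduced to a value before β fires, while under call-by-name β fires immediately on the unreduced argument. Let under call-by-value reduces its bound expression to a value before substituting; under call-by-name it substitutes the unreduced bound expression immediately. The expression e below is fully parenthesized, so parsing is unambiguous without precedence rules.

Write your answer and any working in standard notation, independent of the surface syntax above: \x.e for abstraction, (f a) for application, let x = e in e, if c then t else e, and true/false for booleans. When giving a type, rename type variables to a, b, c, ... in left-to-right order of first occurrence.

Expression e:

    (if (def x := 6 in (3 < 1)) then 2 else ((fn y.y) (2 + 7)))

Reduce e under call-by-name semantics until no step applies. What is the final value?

Derivation:
step 0: (if (let x = 6 in (3 < 1)) then 2 else ((\y.y) (2 + 7)))
step 1: [let@0] (if (3 < 1) then 2 else ((\y.y) (2 + 7)))
step 2: [delta@0] (if false then 2 else ((\y.y) (2 + 7)))
step 3: [if@root] ((\y.y) (2 + 7))
step 4: [beta@root] (2 + 7)
step 5: [delta@root] 9

Answer: 9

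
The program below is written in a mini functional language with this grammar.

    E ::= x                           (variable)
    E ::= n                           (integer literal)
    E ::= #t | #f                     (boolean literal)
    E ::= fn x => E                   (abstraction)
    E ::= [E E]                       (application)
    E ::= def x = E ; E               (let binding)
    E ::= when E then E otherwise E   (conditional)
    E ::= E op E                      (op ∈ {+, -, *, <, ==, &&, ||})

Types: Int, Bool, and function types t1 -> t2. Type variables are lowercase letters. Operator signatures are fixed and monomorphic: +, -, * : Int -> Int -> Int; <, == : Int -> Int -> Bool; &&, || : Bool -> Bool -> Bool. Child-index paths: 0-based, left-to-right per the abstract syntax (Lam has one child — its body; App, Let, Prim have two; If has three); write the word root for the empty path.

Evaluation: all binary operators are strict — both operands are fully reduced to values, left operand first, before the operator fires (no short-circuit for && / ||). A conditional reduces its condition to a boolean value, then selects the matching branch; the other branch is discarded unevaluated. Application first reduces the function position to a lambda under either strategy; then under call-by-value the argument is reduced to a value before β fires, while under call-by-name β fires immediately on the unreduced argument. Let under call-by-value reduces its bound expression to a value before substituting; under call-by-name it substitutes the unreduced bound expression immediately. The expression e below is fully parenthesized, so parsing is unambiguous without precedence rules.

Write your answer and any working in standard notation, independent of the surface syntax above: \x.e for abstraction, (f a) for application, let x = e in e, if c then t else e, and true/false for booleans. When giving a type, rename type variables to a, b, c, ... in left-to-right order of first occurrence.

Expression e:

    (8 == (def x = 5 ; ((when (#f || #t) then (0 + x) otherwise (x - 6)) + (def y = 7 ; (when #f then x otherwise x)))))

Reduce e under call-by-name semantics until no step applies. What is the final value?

Working:
step 0: (8 == (let x = 5 in ((if (false || true) then (0 + x) else (x - 6)) + (let y = 7 in (if false then x else x)))))
step 1: [let@1] (8 == ((if (false || true) then (0 + 5) else (5 - 6)) + (let y = 7 in (if false then 5 else 5))))
step 2: [delta@1.0.0] (8 == ((if true then (0 + 5) else (5 - 6)) + (let y = 7 in (if false then 5 else 5))))
step 3: [if@1.0] (8 == ((0 + 5) + (let y = 7 in (if false then 5 else 5))))
step 4: [delta@1.0] (8 == (5 + (let y = 7 in (if false then 5 else 5))))
step 5: [let@1.1] (8 == (5 + (if false then 5 else 5)))
step 6: [if@1.1] (8 == (5 + 5))
step 7: [delta@1] (8 == 10)
step 8: [delta@root] false

Answer: false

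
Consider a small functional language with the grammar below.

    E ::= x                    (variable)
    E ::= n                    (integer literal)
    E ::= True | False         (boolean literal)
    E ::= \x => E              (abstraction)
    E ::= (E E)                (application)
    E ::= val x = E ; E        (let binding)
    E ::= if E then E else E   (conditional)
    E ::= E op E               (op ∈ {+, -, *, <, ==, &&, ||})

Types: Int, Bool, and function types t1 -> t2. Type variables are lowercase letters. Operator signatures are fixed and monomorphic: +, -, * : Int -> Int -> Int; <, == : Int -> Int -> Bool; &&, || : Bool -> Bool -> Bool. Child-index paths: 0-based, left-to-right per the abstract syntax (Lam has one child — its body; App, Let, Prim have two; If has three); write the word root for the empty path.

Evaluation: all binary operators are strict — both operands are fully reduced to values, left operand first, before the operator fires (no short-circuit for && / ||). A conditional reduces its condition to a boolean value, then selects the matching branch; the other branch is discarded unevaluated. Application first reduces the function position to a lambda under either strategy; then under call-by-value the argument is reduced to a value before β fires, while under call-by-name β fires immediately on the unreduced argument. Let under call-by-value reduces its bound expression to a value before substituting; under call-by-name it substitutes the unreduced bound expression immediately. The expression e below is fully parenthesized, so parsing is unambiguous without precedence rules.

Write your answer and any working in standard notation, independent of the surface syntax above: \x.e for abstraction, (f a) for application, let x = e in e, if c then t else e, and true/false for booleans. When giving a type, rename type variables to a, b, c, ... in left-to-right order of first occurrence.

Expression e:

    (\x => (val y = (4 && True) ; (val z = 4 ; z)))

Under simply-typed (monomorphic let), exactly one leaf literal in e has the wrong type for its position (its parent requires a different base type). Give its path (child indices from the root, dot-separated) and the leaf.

Trace:
  unify Int ~ Bool
  FAIL: mismatch Int ~ Bool

Answer: 0.0.0 : 4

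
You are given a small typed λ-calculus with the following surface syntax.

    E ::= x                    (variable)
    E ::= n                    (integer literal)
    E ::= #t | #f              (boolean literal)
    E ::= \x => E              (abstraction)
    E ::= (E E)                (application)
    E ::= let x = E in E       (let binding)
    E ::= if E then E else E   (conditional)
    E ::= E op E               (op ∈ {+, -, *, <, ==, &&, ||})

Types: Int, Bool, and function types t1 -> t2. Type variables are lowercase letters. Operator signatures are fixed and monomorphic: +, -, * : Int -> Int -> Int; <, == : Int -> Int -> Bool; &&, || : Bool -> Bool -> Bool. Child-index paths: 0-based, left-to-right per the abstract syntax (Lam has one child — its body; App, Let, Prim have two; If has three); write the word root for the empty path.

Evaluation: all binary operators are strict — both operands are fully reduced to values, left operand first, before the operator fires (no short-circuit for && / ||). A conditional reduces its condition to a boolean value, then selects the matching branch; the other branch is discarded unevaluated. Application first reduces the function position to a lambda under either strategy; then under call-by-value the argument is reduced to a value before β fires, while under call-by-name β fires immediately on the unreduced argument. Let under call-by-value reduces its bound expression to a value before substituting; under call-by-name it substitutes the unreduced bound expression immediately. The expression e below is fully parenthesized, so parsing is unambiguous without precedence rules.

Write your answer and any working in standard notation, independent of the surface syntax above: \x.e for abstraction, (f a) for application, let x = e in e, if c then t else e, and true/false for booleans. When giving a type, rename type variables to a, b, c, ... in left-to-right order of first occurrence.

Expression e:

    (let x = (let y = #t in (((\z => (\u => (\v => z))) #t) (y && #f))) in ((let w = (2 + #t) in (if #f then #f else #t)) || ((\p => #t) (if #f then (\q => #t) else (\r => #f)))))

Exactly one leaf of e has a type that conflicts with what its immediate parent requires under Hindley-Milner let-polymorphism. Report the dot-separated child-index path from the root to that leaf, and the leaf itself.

Derivation:
let y : Bool
z : a
\v._ : c -> a
\u._ : b -> c -> a
\z._ : a -> b -> c -> a
  unify a -> b -> c -> a ~ Bool -> d
  unify a ~ Bool
  unify b -> c -> Bool ~ d
_ _ : b -> c -> Bool
y : Bool
  unify Bool ~ Bool
  unify Bool ~ Bool
  unify b -> c -> Bool ~ Bool -> e
  unify b ~ Bool
  unify c -> Bool ~ e
_ _ : c -> Bool
let x : forall. c -> Bool
  unify Int ~ Int
  unify Bool ~ Int
  FAIL: mismatch Bool ~ Int

Answer: 1.0.0.1 : true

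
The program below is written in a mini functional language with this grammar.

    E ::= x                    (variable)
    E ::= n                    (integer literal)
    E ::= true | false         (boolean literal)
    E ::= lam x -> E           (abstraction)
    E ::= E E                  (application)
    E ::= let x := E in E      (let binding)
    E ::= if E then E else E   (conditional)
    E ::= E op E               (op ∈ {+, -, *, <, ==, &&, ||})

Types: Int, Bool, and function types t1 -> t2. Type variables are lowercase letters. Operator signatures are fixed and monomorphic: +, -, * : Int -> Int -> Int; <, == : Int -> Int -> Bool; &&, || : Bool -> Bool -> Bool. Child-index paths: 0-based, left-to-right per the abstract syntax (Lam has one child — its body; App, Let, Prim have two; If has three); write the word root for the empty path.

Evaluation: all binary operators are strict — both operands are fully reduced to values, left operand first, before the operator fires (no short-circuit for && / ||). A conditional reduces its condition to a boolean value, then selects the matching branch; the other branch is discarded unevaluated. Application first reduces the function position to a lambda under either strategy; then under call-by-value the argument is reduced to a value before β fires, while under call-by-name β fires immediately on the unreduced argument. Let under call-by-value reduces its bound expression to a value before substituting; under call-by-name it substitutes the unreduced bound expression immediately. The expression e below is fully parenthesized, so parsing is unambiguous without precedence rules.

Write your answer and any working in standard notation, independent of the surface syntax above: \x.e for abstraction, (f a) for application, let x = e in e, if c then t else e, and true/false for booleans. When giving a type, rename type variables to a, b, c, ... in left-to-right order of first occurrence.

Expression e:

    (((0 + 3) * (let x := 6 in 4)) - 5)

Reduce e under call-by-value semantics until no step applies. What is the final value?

Working:
step 0: (((0 + 3) * (let x = 6 in 4)) - 5)
step 1: [delta@0.0] ((3 * (let x = 6 in 4)) - 5)
step 2: [let@0.1] ((3 * 4) - 5)
step 3: [delta@0] (12 - 5)
step 4: [delta@root] 7

Answer: 7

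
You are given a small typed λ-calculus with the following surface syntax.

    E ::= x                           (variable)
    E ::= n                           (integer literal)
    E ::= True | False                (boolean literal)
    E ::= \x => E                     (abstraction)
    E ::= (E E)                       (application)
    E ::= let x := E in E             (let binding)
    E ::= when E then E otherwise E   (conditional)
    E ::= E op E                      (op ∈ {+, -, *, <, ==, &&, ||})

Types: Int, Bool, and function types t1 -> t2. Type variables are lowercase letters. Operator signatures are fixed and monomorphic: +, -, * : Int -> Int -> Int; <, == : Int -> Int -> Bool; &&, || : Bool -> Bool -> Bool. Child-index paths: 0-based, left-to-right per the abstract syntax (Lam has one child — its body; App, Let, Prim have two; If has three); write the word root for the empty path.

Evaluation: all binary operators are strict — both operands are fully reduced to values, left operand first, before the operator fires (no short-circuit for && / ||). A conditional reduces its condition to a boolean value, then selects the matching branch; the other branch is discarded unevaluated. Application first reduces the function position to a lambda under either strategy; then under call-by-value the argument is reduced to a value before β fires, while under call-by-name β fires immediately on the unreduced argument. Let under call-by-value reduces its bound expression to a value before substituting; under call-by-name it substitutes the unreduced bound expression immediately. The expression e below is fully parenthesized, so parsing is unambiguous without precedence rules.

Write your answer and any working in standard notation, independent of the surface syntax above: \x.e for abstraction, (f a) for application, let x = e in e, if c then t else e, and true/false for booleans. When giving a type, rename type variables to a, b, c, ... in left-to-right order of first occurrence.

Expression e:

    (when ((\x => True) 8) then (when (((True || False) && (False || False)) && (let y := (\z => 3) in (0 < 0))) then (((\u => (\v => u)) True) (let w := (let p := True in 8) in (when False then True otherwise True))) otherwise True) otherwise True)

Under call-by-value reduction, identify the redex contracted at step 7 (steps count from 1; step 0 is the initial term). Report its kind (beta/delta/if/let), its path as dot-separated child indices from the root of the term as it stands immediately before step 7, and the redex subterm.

Answer: delta at 0.1 : (0 < 0)

Working:
step 0: (if ((\x.true) 8) then (if (((true || false) && (false || false)) && (let y = (\z.3) in (0 < 0))) then (((\u.(\v.u)) true) (let w = (let p = true in 8) in (if false then true else true))) else true) else true)
step 1: [beta@0] (if true then (if (((true || false) && (false || false)) && (let y = (\z.3) in (0 < 0))) then (((\u.(\v.u)) true) (let w = (let p = true in 8) in (if false then true else true))) else true) else true)
step 2: [if@root] (if (((true || false) && (false || false)) && (let y = (\z.3) in (0 < 0))) then (((\u.(\v.u)) true) (let w = (let p = true in 8) in (if false then true else true))) else true)
step 3: [delta@0.0.0] (if ((true && (false || false)) && (let y = (\z.3) in (0 < 0))) then (((\u.(\v.u)) true) (let w = (let p = true in 8) in (if false then true else true))) else true)
step 4: [delta@0.0.1] (if ((true && false) && (let y = (\z.3) in (0 < 0))) then (((\u.(\v.u)) true) (let w = (let p = true in 8) in (if false then true else true))) else true)
step 5: [delta@0.0] (if (false && (let y = (\z.3) in (0 < 0))) then (((\u.(\v.u)) true) (let w = (let p = true in 8) in (if false then true else true))) else true)
step 6: [let@0.1] (if (false && (0 < 0)) then (((\u.(\v.u)) true) (let w = (let p = true in 8) in (if false then true else true))) else true)
step 7: [delta@0.1] (if (false && false) then (((\u.(\v.u)) true) (let w = (let p = true in 8) in (if false then true else true))) else true)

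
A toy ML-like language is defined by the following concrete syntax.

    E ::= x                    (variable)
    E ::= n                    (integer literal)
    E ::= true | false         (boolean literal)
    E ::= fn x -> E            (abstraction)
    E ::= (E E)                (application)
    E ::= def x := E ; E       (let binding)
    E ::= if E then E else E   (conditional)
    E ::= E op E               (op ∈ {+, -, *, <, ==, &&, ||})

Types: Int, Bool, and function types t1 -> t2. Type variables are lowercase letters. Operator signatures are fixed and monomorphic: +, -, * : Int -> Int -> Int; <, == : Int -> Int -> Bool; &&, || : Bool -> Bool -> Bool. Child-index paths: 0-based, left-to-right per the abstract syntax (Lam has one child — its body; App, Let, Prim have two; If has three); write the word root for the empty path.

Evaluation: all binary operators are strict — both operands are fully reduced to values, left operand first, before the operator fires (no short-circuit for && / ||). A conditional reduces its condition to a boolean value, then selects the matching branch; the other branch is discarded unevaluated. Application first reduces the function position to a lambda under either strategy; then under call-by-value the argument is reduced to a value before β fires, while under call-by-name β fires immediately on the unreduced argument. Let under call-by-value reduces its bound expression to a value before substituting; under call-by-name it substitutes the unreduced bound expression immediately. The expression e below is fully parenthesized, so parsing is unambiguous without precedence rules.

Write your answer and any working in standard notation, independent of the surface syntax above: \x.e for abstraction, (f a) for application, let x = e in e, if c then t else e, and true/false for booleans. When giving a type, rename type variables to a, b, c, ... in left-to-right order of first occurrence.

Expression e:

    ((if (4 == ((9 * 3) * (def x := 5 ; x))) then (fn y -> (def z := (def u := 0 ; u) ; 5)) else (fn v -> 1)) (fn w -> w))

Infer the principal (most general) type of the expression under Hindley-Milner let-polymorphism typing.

Trace:
  unify Int ~ Int
  unify Int ~ Int
  unify Int ~ Int
  unify Int ~ Int
let x : Int
x : Int
  unify Int ~ Int
  unify Int ~ Int
  unify Bool ~ Bool
let u : Int
u : Int
let z : Int
\y._ : a -> Int
\v._ : b -> Int
  unify a -> Int ~ b -> Int
  unify a ~ b
  unify Int ~ Int
w : c
\w._ : c -> c
  unify b -> Int ~ (c -> c) -> d
  unify b ~ c -> c
  unify Int ~ d
_ _ : Int

Answer: Int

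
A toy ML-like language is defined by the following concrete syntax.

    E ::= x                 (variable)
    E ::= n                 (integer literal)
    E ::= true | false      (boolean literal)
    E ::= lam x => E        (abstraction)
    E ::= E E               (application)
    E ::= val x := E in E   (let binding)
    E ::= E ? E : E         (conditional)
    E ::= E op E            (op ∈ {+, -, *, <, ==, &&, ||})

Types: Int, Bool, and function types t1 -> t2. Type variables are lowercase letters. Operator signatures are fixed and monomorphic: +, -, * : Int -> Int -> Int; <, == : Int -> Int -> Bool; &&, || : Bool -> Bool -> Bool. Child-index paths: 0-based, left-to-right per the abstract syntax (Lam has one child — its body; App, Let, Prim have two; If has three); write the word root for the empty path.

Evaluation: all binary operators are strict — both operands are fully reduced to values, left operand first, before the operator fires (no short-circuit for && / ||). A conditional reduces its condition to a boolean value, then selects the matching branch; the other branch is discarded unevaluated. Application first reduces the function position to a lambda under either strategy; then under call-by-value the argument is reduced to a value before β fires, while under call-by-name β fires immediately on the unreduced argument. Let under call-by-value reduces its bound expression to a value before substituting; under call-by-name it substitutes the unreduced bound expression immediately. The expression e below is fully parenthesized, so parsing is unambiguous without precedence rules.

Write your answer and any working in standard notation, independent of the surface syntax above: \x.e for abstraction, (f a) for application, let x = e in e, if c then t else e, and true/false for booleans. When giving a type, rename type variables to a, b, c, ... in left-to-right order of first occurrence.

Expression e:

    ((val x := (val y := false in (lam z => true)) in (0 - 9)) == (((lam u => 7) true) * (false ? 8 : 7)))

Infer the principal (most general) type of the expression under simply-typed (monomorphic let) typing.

Answer: Bool

Derivation:
let y : Bool
\z._ : a -> Bool
let x : a -> Bool
  unify Int ~ Int
  unify Int ~ Int
  unify Int ~ Int
\u._ : b -> Int
  unify b -> Int ~ Bool -> c
  unify b ~ Bool
  unify Int ~ c
_ _ : Int
  unify Int ~ Int
  unify Bool ~ Bool
  unify Int ~ Int
  unify Int ~ Int
  unify Int ~ Int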